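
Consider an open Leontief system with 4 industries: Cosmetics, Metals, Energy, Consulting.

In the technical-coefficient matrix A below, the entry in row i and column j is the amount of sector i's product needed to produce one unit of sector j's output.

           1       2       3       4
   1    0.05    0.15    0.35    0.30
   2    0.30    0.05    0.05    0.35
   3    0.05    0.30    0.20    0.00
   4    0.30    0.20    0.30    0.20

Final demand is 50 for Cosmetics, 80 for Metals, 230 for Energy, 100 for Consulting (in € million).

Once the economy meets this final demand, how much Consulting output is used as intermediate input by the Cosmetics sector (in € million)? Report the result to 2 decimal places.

z_41 = 157.84

I − A =
  [   0.95    -0.15    -0.35    -0.30]
  [  -0.30     0.95    -0.05    -0.35]
  [  -0.05    -0.30     0.80     0.00]
  [  -0.30    -0.20    -0.30     0.80]
Compute the cofactors C_ij = (−1)^(i+j)·(3×3 minor ij) of I−A; the adjugate is their transpose:
adj(I−A) = Cᵀ =
  [ 0.508500   0.255000   0.351750   0.302250]
  [ 0.283250   0.517500   0.281000   0.332625]
  [ 0.138000   0.210000   0.500250   0.143625]
  [ 0.313250   0.303750   0.389750   0.623250]
det(I−A) = Σ_j (I−A)_1j·C_1j = (0.95)(0.508500) + (-0.15)(0.283250) + (-0.35)(0.138000) + (-0.30)(0.313250) = 0.2983125
(I − A)⁻¹ = adj(I−A) / det(I−A) ≈
  [   1.7046     0.8548     1.1791     1.0132]
  [   0.9495     1.7348     0.9420     1.1150]
  [   0.4626     0.7040     1.6769     0.4815]
  [   1.0501     1.0182     1.3065     2.0893]
First solve x = (I − A)⁻¹ d = adj(I−A)·d / det(I−A); in particular x_1 = (0.508500·50 + 0.255000·80 + 0.351750·230 + 0.302250·100) / 0.2983125 = 156.9525 / 0.2983125 ≈ 526.1345.
Intermediate flow from 4 to 1: z_41 = a_41 · x_1 = 0.30 × 156.9525 / 0.2983125 = 47.08575 / 0.2983125 ≈ 157.84.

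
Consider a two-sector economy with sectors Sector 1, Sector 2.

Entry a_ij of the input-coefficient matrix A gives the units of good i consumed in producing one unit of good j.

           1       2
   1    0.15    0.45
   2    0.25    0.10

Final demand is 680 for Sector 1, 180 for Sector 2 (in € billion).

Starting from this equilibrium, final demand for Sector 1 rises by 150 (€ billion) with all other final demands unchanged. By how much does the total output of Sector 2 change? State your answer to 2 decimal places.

Δx_2 = 57.47

I − A =
  [   0.85    -0.45]
  [  -0.25     0.90]
det(I−A) = (0.85)(0.90) − (-0.45)(-0.25) = 0.6525
adj(I−A) = [[0.90, 0.45], [0.25, 0.85]]
(I − A)⁻¹ = adj(I−A) / det(I−A) ≈
  [   1.3793     0.6897]
  [   0.3831     1.3027]
Δx = (I − A)⁻¹ Δd with Δd having +150 in the Sector 1 component and 0 elsewhere.
So Δx_2 = L_21 · (+150), where L_21 = adj(I−A)_21 / det(I−A) = 0.25 / 0.6525.
Δx_2 = 0.25 × (+150) / 0.6525 = 37.50 / 0.6525 ≈ 57.47.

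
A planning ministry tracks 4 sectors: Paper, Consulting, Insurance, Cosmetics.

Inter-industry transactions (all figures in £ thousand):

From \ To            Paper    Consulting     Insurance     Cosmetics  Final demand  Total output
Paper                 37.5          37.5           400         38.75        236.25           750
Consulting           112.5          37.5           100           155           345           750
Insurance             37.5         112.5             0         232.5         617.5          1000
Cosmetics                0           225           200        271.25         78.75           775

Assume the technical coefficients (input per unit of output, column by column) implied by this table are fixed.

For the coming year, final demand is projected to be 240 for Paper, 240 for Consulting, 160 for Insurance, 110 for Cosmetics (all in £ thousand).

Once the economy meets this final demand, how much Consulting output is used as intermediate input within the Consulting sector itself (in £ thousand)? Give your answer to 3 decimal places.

z_22 = 24.019

Technical coefficients a_ij = z_ij / X_j:
  a_11 = 37.5/750 = 0.05, a_21 = 112.5/750 = 0.15, a_31 = 37.5/750 = 0.05, a_41 = 0/750 = 0.00
  a_12 = 37.5/750 = 0.05, a_22 = 37.5/750 = 0.05, a_32 = 112.5/750 = 0.15, a_42 = 225/750 = 0.30
  a_13 = 400/1000 = 0.40, a_23 = 100/1000 = 0.10, a_33 = 0/1000 = 0.00, a_43 = 200/1000 = 0.20
  a_14 = 38.75/775 = 0.05, a_24 = 155/775 = 0.20, a_34 = 232.5/775 = 0.30, a_44 = 271.25/775 = 0.35
I − A =
  [   0.95    -0.05    -0.40    -0.05]
  [  -0.15     0.95    -0.10    -0.20]
  [  -0.05    -0.15     1.00    -0.30]
  [   0.00    -0.30    -0.20     0.65]
Compute the cofactors C_ij = (−1)^(i+j)·(3×3 minor ij) of I−A; the adjugate is their transpose:
adj(I−A) = Cᵀ =
  [ 0.47575   0.12100   0.23925   0.18425]
  [ 0.09375   0.54700   0.14025   0.24025]
  [ 0.05600   0.18050   0.52250   0.30100]
  [ 0.06050   0.30800   0.22550   0.85250]
det(I−A) = Σ_j (I−A)_1j·C_1j = (0.95)(0.47575) + (-0.05)(0.09375) + (-0.40)(0.05600) + (-0.05)(0.06050) = 0.42185
(I − A)⁻¹ = adj(I−A) / det(I−A) ≈
  [   1.1278     0.2868     0.5671     0.4368]
  [   0.2222     1.2967     0.3325     0.5695]
  [   0.1327     0.4279     1.2386     0.7135]
  [   0.1434     0.7301     0.5346     2.0209]
First solve x = (I − A)⁻¹ d = adj(I−A)·d / det(I−A); in particular x_2 = (0.09375·240 + 0.54700·240 + 0.14025·160 + 0.24025·110) / 0.42185 = 202.6475 / 0.42185 ≈ 480.37810.
Intermediate flow from 2 to 2: z_22 = a_22 · x_2 = 0.05 × 202.6475 / 0.42185 = 10.132375 / 0.42185 ≈ 24.019.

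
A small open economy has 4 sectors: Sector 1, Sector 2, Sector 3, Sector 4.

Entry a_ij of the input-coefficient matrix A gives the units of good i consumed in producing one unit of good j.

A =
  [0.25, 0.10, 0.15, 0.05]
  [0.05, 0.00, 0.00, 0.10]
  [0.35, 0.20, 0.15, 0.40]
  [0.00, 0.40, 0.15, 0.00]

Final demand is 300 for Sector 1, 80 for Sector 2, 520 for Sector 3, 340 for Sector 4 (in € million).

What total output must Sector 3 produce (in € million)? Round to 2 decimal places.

x_3 = 1223.47

I − A =
  [   0.75    -0.10    -0.15    -0.05]
  [  -0.05     1.00     0.00    -0.10]
  [  -0.35    -0.20     0.85    -0.40]
  [   0.00    -0.40    -0.15     1.00]
Compute the cofactors C_ij = (−1)^(i+j)·(3×3 minor ij) of I−A; the adjugate is their transpose:
adj(I−A) = Cᵀ =
  [ 0.753000   0.151500   0.153000   0.114000]
  [ 0.044750   0.537375   0.019125   0.063625]
  [ 0.354000   0.312000   0.714000   0.334500]
  [ 0.071000   0.261750   0.114750   0.579250]
det(I−A) = Σ_j (I−A)_1j·C_1j = (0.75)(0.753000) + (-0.10)(0.044750) + (-0.15)(0.354000) + (-0.05)(0.071000) = 0.503625
(I − A)⁻¹ = adj(I−A) / det(I−A) ≈
  [   1.4952     0.3008     0.3038     0.2264]
  [   0.0889     1.0670     0.0380     0.1263]
  [   0.7029     0.6195     1.4177     0.6642]
  [   0.1410     0.5197     0.2278     1.1502]
x = (I − A)⁻¹ d = adj(I−A)·d / det(I−A), with det(I−A) = 0.503625:
  x_1 = (0.753000·300 + 0.151500·80 + 0.153000·520 + 0.114000·340) / 0.503625 = 356.34 / 0.503625 ≈ 707.55
  x_2 = (0.044750·300 + 0.537375·80 + 0.019125·520 + 0.063625·340) / 0.503625 = 87.9925 / 0.503625 ≈ 174.72
  x_3 = (0.354000·300 + 0.312000·80 + 0.714000·520 + 0.334500·340) / 0.503625 = 616.17 / 0.503625 ≈ 1223.47
  x_4 = (0.071000·300 + 0.261750·80 + 0.114750·520 + 0.579250·340) / 0.503625 = 298.855 / 0.503625 ≈ 593.41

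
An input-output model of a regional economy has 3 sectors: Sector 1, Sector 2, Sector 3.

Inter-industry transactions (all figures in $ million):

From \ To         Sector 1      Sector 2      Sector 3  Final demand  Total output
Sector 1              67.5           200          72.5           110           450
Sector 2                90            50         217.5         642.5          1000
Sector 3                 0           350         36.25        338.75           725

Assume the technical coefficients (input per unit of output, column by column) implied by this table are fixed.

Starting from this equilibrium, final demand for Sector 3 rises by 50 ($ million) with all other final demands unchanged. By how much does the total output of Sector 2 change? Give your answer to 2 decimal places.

Technical coefficients a_ij = z_ij / X_j:
  a_11 = 67.5/450 = 0.15, a_21 = 90/450 = 0.20, a_31 = 0/450 = 0.00
  a_12 = 200/1000 = 0.20, a_22 = 50/1000 = 0.05, a_32 = 350/1000 = 0.35
  a_13 = 72.5/725 = 0.10, a_23 = 217.5/725 = 0.30, a_33 = 36.25/725 = 0.05
I − A =
  [   0.85    -0.20    -0.10]
  [  -0.20     0.95    -0.30]
  [   0.00    -0.35     0.95]
Cofactors of I−A, C_ij = (−1)^(i+j)·(minor ij) (rows/columns in the sector order above):
  C_11 = (0.95)(0.95) − (-0.30)(-0.35) = 0.7975
  C_12 = −[(-0.20)(0.95) − (-0.30)(0.00)] = 0.1900
  C_13 = (-0.20)(-0.35) − (0.95)(0.00) = 0.0700
  C_21 = −[(-0.20)(0.95) − (-0.10)(-0.35)] = 0.2250
  C_22 = (0.85)(0.95) − (-0.10)(0.00) = 0.8075
  C_23 = −[(0.85)(-0.35) − (-0.20)(0.00)] = 0.2975
  C_31 = (-0.20)(-0.30) − (-0.10)(0.95) = 0.1550
  C_32 = −[(0.85)(-0.30) − (-0.10)(-0.20)] = 0.2750
  C_33 = (0.85)(0.95) − (-0.20)(-0.20) = 0.7675
det(I−A) = Σ_j (I−A)_1j·C_1j = (0.85)(0.7975) + (-0.20)(0.1900) + (-0.10)(0.0700) = 0.632875
adj(I−A) = Cᵀ =
  [ 0.7975   0.2250   0.1550]
  [ 0.1900   0.8075   0.2750]
  [ 0.0700   0.2975   0.7675]
(I − A)⁻¹ = adj(I−A) / det(I−A) ≈
  [   1.2601     0.3555     0.2449]
  [   0.3002     1.2759     0.4345]
  [   0.1106     0.4701     1.2127]
Δx = (I − A)⁻¹ Δd with Δd having +50 in the Sector 3 component and 0 elsewhere.
So Δx_2 = L_23 · (+50), where L_23 = adj(I−A)_23 / det(I−A) = 0.2750 / 0.632875.
Δx_2 = 0.2750 × (+50) / 0.632875 = 13.75 / 0.632875 ≈ 21.73.

Δx_2 = 21.73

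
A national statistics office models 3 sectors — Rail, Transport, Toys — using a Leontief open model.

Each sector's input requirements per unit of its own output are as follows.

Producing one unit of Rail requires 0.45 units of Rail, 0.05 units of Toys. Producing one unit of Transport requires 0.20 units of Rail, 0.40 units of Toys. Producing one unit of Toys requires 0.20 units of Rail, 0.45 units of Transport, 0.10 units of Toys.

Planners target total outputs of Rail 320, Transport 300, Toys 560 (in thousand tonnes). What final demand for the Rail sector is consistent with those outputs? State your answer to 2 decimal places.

d_1 = 4.00

I − A =
  [   0.55    -0.20    -0.20]
  [   0.00     1.00    -0.45]
  [  -0.05    -0.40     0.90]
d = (I − A) x:
  d_1 = (+0.55)·320 + (-0.20)·300 + (-0.20)·560 = 4.00
  d_2 = (+0.00)·320 + (+1.00)·300 + (-0.45)·560 = 48.00
  d_3 = (-0.05)·320 + (-0.40)·300 + (+0.90)·560 = 368.00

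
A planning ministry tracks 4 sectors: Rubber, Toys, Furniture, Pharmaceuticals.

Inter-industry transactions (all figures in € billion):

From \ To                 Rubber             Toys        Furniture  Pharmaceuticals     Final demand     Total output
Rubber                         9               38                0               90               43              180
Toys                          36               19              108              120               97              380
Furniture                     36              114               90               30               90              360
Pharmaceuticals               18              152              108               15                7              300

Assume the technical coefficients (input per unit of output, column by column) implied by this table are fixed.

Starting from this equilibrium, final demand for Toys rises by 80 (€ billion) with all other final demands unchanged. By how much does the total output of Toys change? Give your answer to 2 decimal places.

Technical coefficients a_ij = z_ij / X_j:
  a_11 = 9/180 = 0.05, a_21 = 36/180 = 0.20, a_31 = 36/180 = 0.20, a_41 = 18/180 = 0.10
  a_12 = 38/380 = 0.10, a_22 = 19/380 = 0.05, a_32 = 114/380 = 0.30, a_42 = 152/380 = 0.40
  a_13 = 0/360 = 0.00, a_23 = 108/360 = 0.30, a_33 = 90/360 = 0.25, a_43 = 108/360 = 0.30
  a_14 = 90/300 = 0.30, a_24 = 120/300 = 0.40, a_34 = 30/300 = 0.10, a_44 = 15/300 = 0.05
I − A =
  [   0.95    -0.10     0.00    -0.30]
  [  -0.20     0.95    -0.30    -0.40]
  [  -0.20    -0.30     0.75    -0.10]
  [  -0.10    -0.40    -0.30     0.95]
Compute the cofactors C_ij = (−1)^(i+j)·(3×3 minor ij) of I−A; the adjugate is their transpose:
adj(I−A) = Cᵀ =
  [ 0.394875   0.185250   0.162000   0.219750]
  [ 0.250500   0.607875   0.393750   0.376500]
  [ 0.235000   0.343750   0.629875   0.285250]
  [ 0.221250   0.384000   0.381750   0.570375]
det(I−A) = Σ_j (I−A)_1j·C_1j = (0.95)(0.394875) + (-0.10)(0.250500) + (0.00)(0.235000) + (-0.30)(0.221250) = 0.28370625
(I − A)⁻¹ = adj(I−A) / det(I−A) ≈
  [   1.3918     0.6530     0.5710     0.7746]
  [   0.8830     2.1426     1.3879     1.3271]
  [   0.8283     1.2116     2.2202     1.0054]
  [   0.7799     1.3535     1.3456     2.0104]
Δx = (I − A)⁻¹ Δd with Δd having +80 in the Toys component and 0 elsewhere.
So Δx_2 = L_22 · (+80), where L_22 = adj(I−A)_22 / det(I−A) = 0.607875 / 0.28370625.
Δx_2 = 0.607875 × (+80) / 0.28370625 = 48.63 / 0.28370625 ≈ 171.41.

Δx_2 = 171.41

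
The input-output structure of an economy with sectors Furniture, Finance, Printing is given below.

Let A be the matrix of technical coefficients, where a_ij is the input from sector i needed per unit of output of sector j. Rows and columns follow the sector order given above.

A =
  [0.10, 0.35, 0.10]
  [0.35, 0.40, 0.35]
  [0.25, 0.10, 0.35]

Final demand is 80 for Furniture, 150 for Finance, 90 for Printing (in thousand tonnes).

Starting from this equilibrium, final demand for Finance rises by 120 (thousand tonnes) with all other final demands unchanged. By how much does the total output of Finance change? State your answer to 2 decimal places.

I − A =
  [   0.90    -0.35    -0.10]
  [  -0.35     0.60    -0.35]
  [  -0.25    -0.10     0.65]
Cofactors of I−A, C_ij = (−1)^(i+j)·(minor ij) (rows/columns in the sector order above):
  C_11 = (0.60)(0.65) − (-0.35)(-0.10) = 0.3550
  C_12 = −[(-0.35)(0.65) − (-0.35)(-0.25)] = 0.3150
  C_13 = (-0.35)(-0.10) − (0.60)(-0.25) = 0.1850
  C_21 = −[(-0.35)(0.65) − (-0.10)(-0.10)] = 0.2375
  C_22 = (0.90)(0.65) − (-0.10)(-0.25) = 0.5600
  C_23 = −[(0.90)(-0.10) − (-0.35)(-0.25)] = 0.1775
  C_31 = (-0.35)(-0.35) − (-0.10)(0.60) = 0.1825
  C_32 = −[(0.90)(-0.35) − (-0.10)(-0.35)] = 0.3500
  C_33 = (0.90)(0.60) − (-0.35)(-0.35) = 0.4175
det(I−A) = Σ_j (I−A)_1j·C_1j = (0.90)(0.3550) + (-0.35)(0.3150) + (-0.10)(0.1850) = 0.19075
adj(I−A) = Cᵀ =
  [ 0.3550   0.2375   0.1825]
  [ 0.3150   0.5600   0.3500]
  [ 0.1850   0.1775   0.4175]
(I − A)⁻¹ = adj(I−A) / det(I−A) ≈
  [   1.8611     1.2451     0.9567]
  [   1.6514     2.9358     1.8349]
  [   0.9699     0.9305     2.1887]
Δx = (I − A)⁻¹ Δd with Δd having +120 in the Finance component and 0 elsewhere.
So Δx_2 = L_22 · (+120), where L_22 = adj(I−A)_22 / det(I−A) = 0.5600 / 0.19075.
Δx_2 = 0.5600 × (+120) / 0.19075 = 67.20 / 0.19075 ≈ 352.29.

Δx_2 = 352.29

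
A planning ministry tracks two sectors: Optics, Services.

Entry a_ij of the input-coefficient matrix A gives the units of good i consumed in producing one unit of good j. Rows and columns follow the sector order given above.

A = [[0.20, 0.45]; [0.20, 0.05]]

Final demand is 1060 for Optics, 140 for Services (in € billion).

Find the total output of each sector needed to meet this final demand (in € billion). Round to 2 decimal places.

x_1 = 1597.01, x_2 = 483.58

I − A =
  [   0.80    -0.45]
  [  -0.20     0.95]
det(I−A) = (0.80)(0.95) − (-0.45)(-0.20) = 0.6700
adj(I−A) = [[0.95, 0.45], [0.20, 0.80]]
(I − A)⁻¹ = adj(I−A) / det(I−A) ≈
  [   1.4179     0.6716]
  [   0.2985     1.1940]
x = (I − A)⁻¹ d = adj(I−A)·d / det(I−A), with det(I−A) = 0.6700:
  x_1 = (0.95·1060 + 0.45·140) / 0.6700 = 1070.00 / 0.6700 ≈ 1597.01
  x_2 = (0.20·1060 + 0.80·140) / 0.6700 = 324.00 / 0.6700 ≈ 483.58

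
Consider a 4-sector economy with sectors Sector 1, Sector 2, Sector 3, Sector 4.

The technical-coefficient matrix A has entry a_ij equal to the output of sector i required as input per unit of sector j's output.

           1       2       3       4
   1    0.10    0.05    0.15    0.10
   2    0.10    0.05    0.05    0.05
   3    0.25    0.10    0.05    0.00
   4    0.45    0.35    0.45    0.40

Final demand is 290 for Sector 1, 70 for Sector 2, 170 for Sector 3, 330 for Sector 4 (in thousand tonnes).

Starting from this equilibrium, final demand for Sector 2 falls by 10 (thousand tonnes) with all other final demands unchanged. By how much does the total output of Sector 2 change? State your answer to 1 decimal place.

Δx_2 = -11.3

I − A =
  [   0.90    -0.05    -0.15    -0.10]
  [  -0.10     0.95    -0.05    -0.05]
  [  -0.25    -0.10     0.95     0.00]
  [  -0.45    -0.35    -0.45     0.60]
Compute the cofactors C_ij = (−1)^(i+j)·(3×3 minor ij) of I−A; the adjugate is their transpose:
adj(I−A) = Cᵀ =
  [ 0.519625   0.075250   0.130000   0.092875]
  [ 0.091500   0.436500   0.061875   0.051625]
  [ 0.146375   0.065750   0.446875   0.029875]
  [ 0.552875   0.360375   0.468750   0.765250]
det(I−A) = Σ_j (I−A)_1j·C_1j = (0.90)(0.519625) + (-0.05)(0.091500) + (-0.15)(0.146375) + (-0.10)(0.552875) = 0.38584375
(I − A)⁻¹ = adj(I−A) / det(I−A) ≈
  [   1.3467     0.1950     0.3369     0.2407]
  [   0.2371     1.1313     0.1604     0.1338]
  [   0.3794     0.1704     1.1582     0.0774]
  [   1.4329     0.9340     1.2149     1.9833]
Δx = (I − A)⁻¹ Δd with Δd having -10 in the Sector 2 component and 0 elsewhere.
So Δx_2 = L_22 · (-10), where L_22 = adj(I−A)_22 / det(I−A) = 0.436500 / 0.38584375.
Δx_2 = 0.436500 × (-10) / 0.38584375 = -4.365 / 0.38584375 ≈ -11.3.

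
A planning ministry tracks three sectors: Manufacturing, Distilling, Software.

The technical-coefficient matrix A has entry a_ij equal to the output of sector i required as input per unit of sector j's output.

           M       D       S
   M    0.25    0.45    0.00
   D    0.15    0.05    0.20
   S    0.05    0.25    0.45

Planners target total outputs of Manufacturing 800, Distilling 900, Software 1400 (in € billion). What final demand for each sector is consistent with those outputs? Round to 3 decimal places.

d_M = 195.000, d_D = 455.000, d_S = 505.000

I − A =
  [   0.75    -0.45     0.00]
  [  -0.15     0.95    -0.20]
  [  -0.05    -0.25     0.55]
d = (I − A) x:
  d_M = (+0.75)·800 + (-0.45)·900 + (+0.00)·1400 = 195.000
  d_D = (-0.15)·800 + (+0.95)·900 + (-0.20)·1400 = 455.000
  d_S = (-0.05)·800 + (-0.25)·900 + (+0.55)·1400 = 505.000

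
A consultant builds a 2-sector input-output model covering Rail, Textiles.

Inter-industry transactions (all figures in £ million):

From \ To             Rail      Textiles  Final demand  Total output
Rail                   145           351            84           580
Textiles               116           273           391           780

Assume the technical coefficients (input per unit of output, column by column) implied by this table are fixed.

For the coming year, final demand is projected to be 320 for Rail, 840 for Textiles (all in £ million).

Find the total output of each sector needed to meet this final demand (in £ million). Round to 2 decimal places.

Technical coefficients a_ij = z_ij / X_j:
  a_RR = 145/580 = 0.25, a_TR = 116/580 = 0.20
  a_RT = 351/780 = 0.45, a_TT = 273/780 = 0.35
I − A =
  [   0.75    -0.45]
  [  -0.20     0.65]
det(I−A) = (0.75)(0.65) − (-0.45)(-0.20) = 0.3975
adj(I−A) = [[0.65, 0.45], [0.20, 0.75]]
(I − A)⁻¹ = adj(I−A) / det(I−A) ≈
  [   1.6352     1.1321]
  [   0.5031     1.8868]
x = (I − A)⁻¹ d = adj(I−A)·d / det(I−A), with det(I−A) = 0.3975:
  x_R = (0.65·320 + 0.45·840) / 0.3975 = 586.00 / 0.3975 ≈ 1474.21
  x_T = (0.20·320 + 0.75·840) / 0.3975 = 694.00 / 0.3975 ≈ 1745.91

x_R = 1474.21, x_T = 1745.91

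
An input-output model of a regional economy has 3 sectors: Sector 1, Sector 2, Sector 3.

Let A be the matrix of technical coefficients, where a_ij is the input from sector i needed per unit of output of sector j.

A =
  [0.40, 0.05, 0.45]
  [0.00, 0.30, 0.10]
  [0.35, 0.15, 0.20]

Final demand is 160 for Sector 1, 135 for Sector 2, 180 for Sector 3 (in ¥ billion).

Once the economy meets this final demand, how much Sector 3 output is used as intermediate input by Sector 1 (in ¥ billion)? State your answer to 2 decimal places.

I − A =
  [   0.60    -0.05    -0.45]
  [   0.00     0.70    -0.10]
  [  -0.35    -0.15     0.80]
Cofactors of I−A, C_ij = (−1)^(i+j)·(minor ij) (rows/columns in the sector order above):
  C_11 = (0.70)(0.80) − (-0.10)(-0.15) = 0.5450
  C_12 = −[(0.00)(0.80) − (-0.10)(-0.35)] = 0.0350
  C_13 = (0.00)(-0.15) − (0.70)(-0.35) = 0.2450
  C_21 = −[(-0.05)(0.80) − (-0.45)(-0.15)] = 0.1075
  C_22 = (0.60)(0.80) − (-0.45)(-0.35) = 0.3225
  C_23 = −[(0.60)(-0.15) − (-0.05)(-0.35)] = 0.1075
  C_31 = (-0.05)(-0.10) − (-0.45)(0.70) = 0.3200
  C_32 = −[(0.60)(-0.10) − (-0.45)(0.00)] = 0.0600
  C_33 = (0.60)(0.70) − (-0.05)(0.00) = 0.4200
det(I−A) = Σ_j (I−A)_1j·C_1j = (0.60)(0.5450) + (-0.05)(0.0350) + (-0.45)(0.2450) = 0.2150
adj(I−A) = Cᵀ =
  [ 0.5450   0.1075   0.3200]
  [ 0.0350   0.3225   0.0600]
  [ 0.2450   0.1075   0.4200]
(I − A)⁻¹ = adj(I−A) / det(I−A) ≈
  [   2.5349     0.5000     1.4884]
  [   0.1628     1.5000     0.2791]
  [   1.1395     0.5000     1.9535]
First solve x = (I − A)⁻¹ d = adj(I−A)·d / det(I−A); in particular x_1 = (0.5450·160 + 0.1075·135 + 0.3200·180) / 0.2150 = 159.3125 / 0.2150 ≈ 740.9884.
Intermediate flow from 3 to 1: z_31 = a_31 · x_1 = 0.35 × 159.3125 / 0.2150 = 55.759375 / 0.2150 ≈ 259.35.

z_31 = 259.35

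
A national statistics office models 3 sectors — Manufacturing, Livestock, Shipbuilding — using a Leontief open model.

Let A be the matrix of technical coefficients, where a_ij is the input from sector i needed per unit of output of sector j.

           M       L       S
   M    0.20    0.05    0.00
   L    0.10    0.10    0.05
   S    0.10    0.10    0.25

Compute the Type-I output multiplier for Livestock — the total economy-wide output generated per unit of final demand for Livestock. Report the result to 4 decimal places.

m_L = 1.3581

I − A =
  [   0.80    -0.05     0.00]
  [  -0.10     0.90    -0.05]
  [  -0.10    -0.10     0.75]
Cofactors of I−A, C_ij = (−1)^(i+j)·(minor ij) (rows/columns in the sector order above):
  C_11 = (0.90)(0.75) − (-0.05)(-0.10) = 0.6700
  C_12 = −[(-0.10)(0.75) − (-0.05)(-0.10)] = 0.0800
  C_13 = (-0.10)(-0.10) − (0.90)(-0.10) = 0.1000
  C_21 = −[(-0.05)(0.75) − (0.00)(-0.10)] = 0.0375
  C_22 = (0.80)(0.75) − (0.00)(-0.10) = 0.6000
  C_23 = −[(0.80)(-0.10) − (-0.05)(-0.10)] = 0.0850
  C_31 = (-0.05)(-0.05) − (0.00)(0.90) = 0.0025
  C_32 = −[(0.80)(-0.05) − (0.00)(-0.10)] = 0.0400
  C_33 = (0.80)(0.90) − (-0.05)(-0.10) = 0.7150
det(I−A) = Σ_j (I−A)_1j·C_1j = (0.80)(0.6700) + (-0.05)(0.0800) + (0.00)(0.1000) = 0.5320
adj(I−A) = Cᵀ =
  [ 0.6700   0.0375   0.0025]
  [ 0.0800   0.6000   0.0400]
  [ 0.1000   0.0850   0.7150]
(I − A)⁻¹ = adj(I−A) / det(I−A) ≈
  [   1.25940     0.07049     0.00470]
  [   0.15038     1.12782     0.07519]
  [   0.18797     0.15977     1.34398]
The output multiplier for sector j is the column-j sum of the Leontief inverse (I − A)⁻¹ = adj(I−A) / det(I−A).
Column L of adj(I−A): (0.0375, 0.6000, 0.0850); det(I−A) = 0.5320.
m_L = (0.0375 + 0.6000 + 0.0850) / 0.5320 = 0.7225 / 0.5320 ≈ 1.3581.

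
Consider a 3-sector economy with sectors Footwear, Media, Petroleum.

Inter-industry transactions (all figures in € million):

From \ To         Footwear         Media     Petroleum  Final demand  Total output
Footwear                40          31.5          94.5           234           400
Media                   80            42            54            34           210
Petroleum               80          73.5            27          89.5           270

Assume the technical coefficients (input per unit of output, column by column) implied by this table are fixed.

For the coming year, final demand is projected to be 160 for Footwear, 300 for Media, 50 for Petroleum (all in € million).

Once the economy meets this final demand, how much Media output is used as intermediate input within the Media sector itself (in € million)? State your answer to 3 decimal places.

z_22 = 114.401

Technical coefficients a_ij = z_ij / X_j:
  a_11 = 40/400 = 0.10, a_21 = 80/400 = 0.20, a_31 = 80/400 = 0.20
  a_12 = 31.5/210 = 0.15, a_22 = 42/210 = 0.20, a_32 = 73.5/210 = 0.35
  a_13 = 94.5/270 = 0.35, a_23 = 54/270 = 0.20, a_33 = 27/270 = 0.10
I − A =
  [   0.90    -0.15    -0.35]
  [  -0.20     0.80    -0.20]
  [  -0.20    -0.35     0.90]
Cofactors of I−A, C_ij = (−1)^(i+j)·(minor ij) (rows/columns in the sector order above):
  C_11 = (0.80)(0.90) − (-0.20)(-0.35) = 0.6500
  C_12 = −[(-0.20)(0.90) − (-0.20)(-0.20)] = 0.2200
  C_13 = (-0.20)(-0.35) − (0.80)(-0.20) = 0.2300
  C_21 = −[(-0.15)(0.90) − (-0.35)(-0.35)] = 0.2575
  C_22 = (0.90)(0.90) − (-0.35)(-0.20) = 0.7400
  C_23 = −[(0.90)(-0.35) − (-0.15)(-0.20)] = 0.3450
  C_31 = (-0.15)(-0.20) − (-0.35)(0.80) = 0.3100
  C_32 = −[(0.90)(-0.20) − (-0.35)(-0.20)] = 0.2500
  C_33 = (0.90)(0.80) − (-0.15)(-0.20) = 0.6900
det(I−A) = Σ_j (I−A)_1j·C_1j = (0.90)(0.6500) + (-0.15)(0.2200) + (-0.35)(0.2300) = 0.4715
adj(I−A) = Cᵀ =
  [ 0.6500   0.2575   0.3100]
  [ 0.2200   0.7400   0.2500]
  [ 0.2300   0.3450   0.6900]
(I − A)⁻¹ = adj(I−A) / det(I−A) ≈
  [   1.3786     0.5461     0.6575]
  [   0.4666     1.5695     0.5302]
  [   0.4878     0.7317     1.4634]
First solve x = (I − A)⁻¹ d = adj(I−A)·d / det(I−A); in particular x_2 = (0.2200·160 + 0.7400·300 + 0.2500·50) / 0.4715 = 269.70 / 0.4715 ≈ 572.00424.
Intermediate flow from 2 to 2: z_22 = a_22 · x_2 = 0.20 × 269.70 / 0.4715 = 53.94 / 0.4715 ≈ 114.401.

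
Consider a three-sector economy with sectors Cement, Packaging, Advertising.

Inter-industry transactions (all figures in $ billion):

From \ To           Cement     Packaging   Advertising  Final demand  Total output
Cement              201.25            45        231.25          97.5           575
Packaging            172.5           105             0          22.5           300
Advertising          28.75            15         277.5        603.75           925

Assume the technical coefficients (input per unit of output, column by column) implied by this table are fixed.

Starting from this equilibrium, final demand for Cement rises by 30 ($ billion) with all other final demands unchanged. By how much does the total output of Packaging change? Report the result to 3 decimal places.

Technical coefficients a_ij = z_ij / X_j:
  a_CC = 201.25/575 = 0.35, a_PC = 172.5/575 = 0.30, a_AC = 28.75/575 = 0.05
  a_CP = 45/300 = 0.15, a_PP = 105/300 = 0.35, a_AP = 15/300 = 0.05
  a_CA = 231.25/925 = 0.25, a_PA = 0/925 = 0.00, a_AA = 277.5/925 = 0.30
I − A =
  [   0.65    -0.15    -0.25]
  [  -0.30     0.65     0.00]
  [  -0.05    -0.05     0.70]
Cofactors of I−A, C_ij = (−1)^(i+j)·(minor ij) (rows/columns in the sector order above):
  C_11 = (0.65)(0.70) − (0.00)(-0.05) = 0.4550
  C_12 = −[(-0.30)(0.70) − (0.00)(-0.05)] = 0.2100
  C_13 = (-0.30)(-0.05) − (0.65)(-0.05) = 0.0475
  C_21 = −[(-0.15)(0.70) − (-0.25)(-0.05)] = 0.1175
  C_22 = (0.65)(0.70) − (-0.25)(-0.05) = 0.4425
  C_23 = −[(0.65)(-0.05) − (-0.15)(-0.05)] = 0.0400
  C_31 = (-0.15)(0.00) − (-0.25)(0.65) = 0.1625
  C_32 = −[(0.65)(0.00) − (-0.25)(-0.30)] = 0.0750
  C_33 = (0.65)(0.65) − (-0.15)(-0.30) = 0.3775
det(I−A) = Σ_j (I−A)_1j·C_1j = (0.65)(0.4550) + (-0.15)(0.2100) + (-0.25)(0.0475) = 0.252375
adj(I−A) = Cᵀ =
  [ 0.4550   0.1175   0.1625]
  [ 0.2100   0.4425   0.0750]
  [ 0.0475   0.0400   0.3775]
(I − A)⁻¹ = adj(I−A) / det(I−A) ≈
  [   1.8029     0.4656     0.6439]
  [   0.8321     1.7533     0.2972]
  [   0.1882     0.1585     1.4958]
Δx = (I − A)⁻¹ Δd with Δd having +30 in the Cement component and 0 elsewhere.
So Δx_P = L_PC · (+30), where L_PC = adj(I−A)_PC / det(I−A) = 0.2100 / 0.252375.
Δx_P = 0.2100 × (+30) / 0.252375 = 6.30 / 0.252375 ≈ 24.963.

Δx_P = 24.963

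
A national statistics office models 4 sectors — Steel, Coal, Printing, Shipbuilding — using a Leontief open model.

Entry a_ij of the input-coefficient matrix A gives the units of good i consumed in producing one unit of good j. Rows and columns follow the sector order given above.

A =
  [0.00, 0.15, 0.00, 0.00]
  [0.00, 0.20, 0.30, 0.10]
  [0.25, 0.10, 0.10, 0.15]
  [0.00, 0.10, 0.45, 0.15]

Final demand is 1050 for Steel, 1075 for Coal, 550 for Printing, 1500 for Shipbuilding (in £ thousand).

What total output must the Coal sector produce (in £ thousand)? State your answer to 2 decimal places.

x_2 = 2376.68

I − A =
  [   1.00    -0.15     0.00     0.00]
  [   0.00     0.80    -0.30    -0.10]
  [  -0.25    -0.10     0.90    -0.15]
  [   0.00    -0.10    -0.45     0.85]
Compute the cofactors C_ij = (−1)^(i+j)·(3×3 minor ij) of I−A; the adjugate is their transpose:
adj(I−A) = Cᵀ =
  [ 0.514500   0.104625   0.045000   0.020250]
  [ 0.075000   0.697500   0.300000   0.135000]
  [ 0.167500   0.131875   0.670000   0.133750]
  [ 0.097500   0.151875   0.390000   0.678750]
det(I−A) = Σ_j (I−A)_1j·C_1j = (1.00)(0.514500) + (-0.15)(0.075000) + (0.00)(0.167500) + (0.00)(0.097500) = 0.50325
(I − A)⁻¹ = adj(I−A) / det(I−A) ≈
  [   1.0224     0.2079     0.0894     0.0402]
  [   0.1490     1.3860     0.5961     0.2683]
  [   0.3328     0.2620     1.3313     0.2658]
  [   0.1937     0.3018     0.7750     1.3487]
x = (I − A)⁻¹ d = adj(I−A)·d / det(I−A), with det(I−A) = 0.50325:
  x_1 = (0.514500·1050 + 0.104625·1075 + 0.045000·550 + 0.020250·1500) / 0.50325 = 707.821875 / 0.50325 ≈ 1406.50
  x_2 = (0.075000·1050 + 0.697500·1075 + 0.300000·550 + 0.135000·1500) / 0.50325 = 1196.0625 / 0.50325 ≈ 2376.68
  x_3 = (0.167500·1050 + 0.131875·1075 + 0.670000·550 + 0.133750·1500) / 0.50325 = 886.765625 / 0.50325 ≈ 1762.08
  x_4 = (0.097500·1050 + 0.151875·1075 + 0.390000·550 + 0.678750·1500) / 0.50325 = 1498.265625 / 0.50325 ≈ 2977.18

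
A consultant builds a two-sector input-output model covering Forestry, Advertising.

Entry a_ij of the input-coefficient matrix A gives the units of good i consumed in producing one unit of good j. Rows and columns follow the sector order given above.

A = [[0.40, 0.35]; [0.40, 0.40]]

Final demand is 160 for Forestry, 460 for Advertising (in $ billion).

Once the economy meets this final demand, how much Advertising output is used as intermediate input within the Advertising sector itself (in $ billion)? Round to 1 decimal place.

z_22 = 618.2

I − A =
  [   0.60    -0.35]
  [  -0.40     0.60]
det(I−A) = (0.60)(0.60) − (-0.35)(-0.40) = 0.2200
adj(I−A) = [[0.60, 0.35], [0.40, 0.60]]
(I − A)⁻¹ = adj(I−A) / det(I−A) ≈
  [   2.7273     1.5909]
  [   1.8182     2.7273]
First solve x = (I − A)⁻¹ d = adj(I−A)·d / det(I−A); in particular x_2 = (0.40·160 + 0.60·460) / 0.2200 = 340.00 / 0.2200 ≈ 1545.455.
Intermediate flow from 2 to 2: z_22 = a_22 · x_2 = 0.40 × 340.00 / 0.2200 = 136.00 / 0.2200 ≈ 618.2.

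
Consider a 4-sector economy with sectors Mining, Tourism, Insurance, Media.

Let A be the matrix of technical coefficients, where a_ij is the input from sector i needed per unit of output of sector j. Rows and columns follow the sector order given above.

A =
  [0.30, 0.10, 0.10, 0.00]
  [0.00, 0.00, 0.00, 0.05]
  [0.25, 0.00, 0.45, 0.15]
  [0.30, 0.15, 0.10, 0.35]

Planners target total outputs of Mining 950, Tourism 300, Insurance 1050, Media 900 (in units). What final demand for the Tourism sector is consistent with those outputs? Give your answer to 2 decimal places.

I − A =
  [   0.70    -0.10    -0.10     0.00]
  [   0.00     1.00     0.00    -0.05]
  [  -0.25     0.00     0.55    -0.15]
  [  -0.30    -0.15    -0.10     0.65]
d = (I − A) x:
  d_1 = (+0.70)·950 + (-0.10)·300 + (-0.10)·1050 + (+0.00)·900 = 530.00
  d_2 = (+0.00)·950 + (+1.00)·300 + (+0.00)·1050 + (-0.05)·900 = 255.00
  d_3 = (-0.25)·950 + (+0.00)·300 + (+0.55)·1050 + (-0.15)·900 = 205.00
  d_4 = (-0.30)·950 + (-0.15)·300 + (-0.10)·1050 + (+0.65)·900 = 150.00

d_2 = 255.00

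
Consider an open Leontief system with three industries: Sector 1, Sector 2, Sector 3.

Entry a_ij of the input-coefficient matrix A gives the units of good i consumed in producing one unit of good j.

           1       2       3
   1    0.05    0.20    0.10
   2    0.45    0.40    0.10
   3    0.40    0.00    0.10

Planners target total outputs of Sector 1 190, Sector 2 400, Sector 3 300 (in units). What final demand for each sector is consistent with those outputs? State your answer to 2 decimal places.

I − A =
  [   0.95    -0.20    -0.10]
  [  -0.45     0.60    -0.10]
  [  -0.40     0.00     0.90]
d = (I − A) x:
  d_1 = (+0.95)·190 + (-0.20)·400 + (-0.10)·300 = 70.50
  d_2 = (-0.45)·190 + (+0.60)·400 + (-0.10)·300 = 124.50
  d_3 = (-0.40)·190 + (+0.00)·400 + (+0.90)·300 = 194.00

d_1 = 70.50, d_2 = 124.50, d_3 = 194.00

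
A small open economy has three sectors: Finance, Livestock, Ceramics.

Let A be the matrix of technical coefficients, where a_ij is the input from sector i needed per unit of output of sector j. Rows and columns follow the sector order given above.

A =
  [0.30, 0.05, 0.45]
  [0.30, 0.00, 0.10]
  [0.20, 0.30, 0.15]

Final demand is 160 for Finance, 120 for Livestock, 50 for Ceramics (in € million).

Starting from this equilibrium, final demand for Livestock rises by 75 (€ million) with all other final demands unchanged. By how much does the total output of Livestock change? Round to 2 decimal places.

I − A =
  [   0.70    -0.05    -0.45]
  [  -0.30     1.00    -0.10]
  [  -0.20    -0.30     0.85]
Cofactors of I−A, C_ij = (−1)^(i+j)·(minor ij) (rows/columns in the sector order above):
  C_11 = (1.00)(0.85) − (-0.10)(-0.30) = 0.8200
  C_12 = −[(-0.30)(0.85) − (-0.10)(-0.20)] = 0.2750
  C_13 = (-0.30)(-0.30) − (1.00)(-0.20) = 0.2900
  C_21 = −[(-0.05)(0.85) − (-0.45)(-0.30)] = 0.1775
  C_22 = (0.70)(0.85) − (-0.45)(-0.20) = 0.5050
  C_23 = −[(0.70)(-0.30) − (-0.05)(-0.20)] = 0.2200
  C_31 = (-0.05)(-0.10) − (-0.45)(1.00) = 0.4550
  C_32 = −[(0.70)(-0.10) − (-0.45)(-0.30)] = 0.2050
  C_33 = (0.70)(1.00) − (-0.05)(-0.30) = 0.6850
det(I−A) = Σ_j (I−A)_1j·C_1j = (0.70)(0.8200) + (-0.05)(0.2750) + (-0.45)(0.2900) = 0.42975
adj(I−A) = Cᵀ =
  [ 0.8200   0.1775   0.4550]
  [ 0.2750   0.5050   0.2050]
  [ 0.2900   0.2200   0.6850]
(I − A)⁻¹ = adj(I−A) / det(I−A) ≈
  [   1.9081     0.4130     1.0588]
  [   0.6399     1.1751     0.4770]
  [   0.6748     0.5119     1.5939]
Δx = (I − A)⁻¹ Δd with Δd having +75 in the Livestock component and 0 elsewhere.
So Δx_2 = L_22 · (+75), where L_22 = adj(I−A)_22 / det(I−A) = 0.5050 / 0.42975.
Δx_2 = 0.5050 × (+75) / 0.42975 = 37.875 / 0.42975 ≈ 88.13.

Δx_2 = 88.13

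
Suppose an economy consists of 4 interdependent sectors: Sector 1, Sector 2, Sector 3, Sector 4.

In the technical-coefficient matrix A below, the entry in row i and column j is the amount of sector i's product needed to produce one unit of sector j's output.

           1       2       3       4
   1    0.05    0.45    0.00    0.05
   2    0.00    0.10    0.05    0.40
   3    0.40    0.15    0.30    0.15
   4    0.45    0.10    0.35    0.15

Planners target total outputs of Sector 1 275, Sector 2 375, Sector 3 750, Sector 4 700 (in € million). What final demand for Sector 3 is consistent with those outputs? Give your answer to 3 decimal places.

I − A =
  [   0.95    -0.45     0.00    -0.05]
  [   0.00     0.90    -0.05    -0.40]
  [  -0.40    -0.15     0.70    -0.15]
  [  -0.45    -0.10    -0.35     0.85]
d = (I − A) x:
  d_1 = (+0.95)·275 + (-0.45)·375 + (+0.00)·750 + (-0.05)·700 = 57.500
  d_2 = (+0.00)·275 + (+0.90)·375 + (-0.05)·750 + (-0.40)·700 = 20.000
  d_3 = (-0.40)·275 + (-0.15)·375 + (+0.70)·750 + (-0.15)·700 = 253.750
  d_4 = (-0.45)·275 + (-0.10)·375 + (-0.35)·750 + (+0.85)·700 = 171.250

d_3 = 253.750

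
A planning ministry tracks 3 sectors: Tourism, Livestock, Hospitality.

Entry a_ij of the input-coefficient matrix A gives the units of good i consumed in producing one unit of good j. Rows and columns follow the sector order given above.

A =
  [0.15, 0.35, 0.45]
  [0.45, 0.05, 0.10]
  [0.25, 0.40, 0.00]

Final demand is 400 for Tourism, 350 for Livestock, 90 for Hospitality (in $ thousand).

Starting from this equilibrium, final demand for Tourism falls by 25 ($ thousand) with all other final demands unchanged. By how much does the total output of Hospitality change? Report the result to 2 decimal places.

I − A =
  [   0.85    -0.35    -0.45]
  [  -0.45     0.95    -0.10]
  [  -0.25    -0.40     1.00]
Cofactors of I−A, C_ij = (−1)^(i+j)·(minor ij) (rows/columns in the sector order above):
  C_11 = (0.95)(1.00) − (-0.10)(-0.40) = 0.9100
  C_12 = −[(-0.45)(1.00) − (-0.10)(-0.25)] = 0.4750
  C_13 = (-0.45)(-0.40) − (0.95)(-0.25) = 0.4175
  C_21 = −[(-0.35)(1.00) − (-0.45)(-0.40)] = 0.5300
  C_22 = (0.85)(1.00) − (-0.45)(-0.25) = 0.7375
  C_23 = −[(0.85)(-0.40) − (-0.35)(-0.25)] = 0.4275
  C_31 = (-0.35)(-0.10) − (-0.45)(0.95) = 0.4625
  C_32 = −[(0.85)(-0.10) − (-0.45)(-0.45)] = 0.2875
  C_33 = (0.85)(0.95) − (-0.35)(-0.45) = 0.6500
det(I−A) = Σ_j (I−A)_1j·C_1j = (0.85)(0.9100) + (-0.35)(0.4750) + (-0.45)(0.4175) = 0.419375
adj(I−A) = Cᵀ =
  [ 0.9100   0.5300   0.4625]
  [ 0.4750   0.7375   0.2875]
  [ 0.4175   0.4275   0.6500]
(I − A)⁻¹ = adj(I−A) / det(I−A) ≈
  [   2.1699     1.2638     1.1028]
  [   1.1326     1.7586     0.6855]
  [   0.9955     1.0194     1.5499]
Δx = (I − A)⁻¹ Δd with Δd having -25 in the Tourism component and 0 elsewhere.
So Δx_3 = L_31 · (-25), where L_31 = adj(I−A)_31 / det(I−A) = 0.4175 / 0.419375.
Δx_3 = 0.4175 × (-25) / 0.419375 = -10.4375 / 0.419375 ≈ -24.89.

Δx_3 = -24.89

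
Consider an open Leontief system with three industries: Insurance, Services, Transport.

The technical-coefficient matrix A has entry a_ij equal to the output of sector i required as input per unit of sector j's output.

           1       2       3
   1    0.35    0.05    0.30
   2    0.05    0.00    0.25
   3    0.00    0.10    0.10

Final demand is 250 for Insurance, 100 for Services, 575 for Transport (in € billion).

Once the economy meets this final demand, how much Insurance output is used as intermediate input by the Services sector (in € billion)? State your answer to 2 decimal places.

I − A =
  [   0.65    -0.05    -0.30]
  [  -0.05     1.00    -0.25]
  [   0.00    -0.10     0.90]
Cofactors of I−A, C_ij = (−1)^(i+j)·(minor ij) (rows/columns in the sector order above):
  C_11 = (1.00)(0.90) − (-0.25)(-0.10) = 0.8750
  C_12 = −[(-0.05)(0.90) − (-0.25)(0.00)] = 0.0450
  C_13 = (-0.05)(-0.10) − (1.00)(0.00) = 0.0050
  C_21 = −[(-0.05)(0.90) − (-0.30)(-0.10)] = 0.0750
  C_22 = (0.65)(0.90) − (-0.30)(0.00) = 0.5850
  C_23 = −[(0.65)(-0.10) − (-0.05)(0.00)] = 0.0650
  C_31 = (-0.05)(-0.25) − (-0.30)(1.00) = 0.3125
  C_32 = −[(0.65)(-0.25) − (-0.30)(-0.05)] = 0.1775
  C_33 = (0.65)(1.00) − (-0.05)(-0.05) = 0.6475
det(I−A) = Σ_j (I−A)_1j·C_1j = (0.65)(0.8750) + (-0.05)(0.0450) + (-0.30)(0.0050) = 0.5650
adj(I−A) = Cᵀ =
  [ 0.8750   0.0750   0.3125]
  [ 0.0450   0.5850   0.1775]
  [ 0.0050   0.0650   0.6475]
(I − A)⁻¹ = adj(I−A) / det(I−A) ≈
  [   1.5487     0.1327     0.5531]
  [   0.0796     1.0354     0.3142]
  [   0.0088     0.1150     1.1460]
First solve x = (I − A)⁻¹ d = adj(I−A)·d / det(I−A); in particular x_2 = (0.0450·250 + 0.5850·100 + 0.1775·575) / 0.5650 = 171.8125 / 0.5650 ≈ 304.0929.
Intermediate flow from 1 to 2: z_12 = a_12 · x_2 = 0.05 × 171.8125 / 0.5650 = 8.590625 / 0.5650 ≈ 15.20.

z_12 = 15.20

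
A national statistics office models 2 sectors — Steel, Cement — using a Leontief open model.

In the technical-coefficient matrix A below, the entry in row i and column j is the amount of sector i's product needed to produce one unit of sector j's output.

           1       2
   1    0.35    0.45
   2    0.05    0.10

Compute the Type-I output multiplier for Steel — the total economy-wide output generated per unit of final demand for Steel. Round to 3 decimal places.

I − A =
  [   0.65    -0.45]
  [  -0.05     0.90]
det(I−A) = (0.65)(0.90) − (-0.45)(-0.05) = 0.5625
adj(I−A) = [[0.90, 0.45], [0.05, 0.65]]
(I − A)⁻¹ = adj(I−A) / det(I−A) ≈
  [   1.6000     0.8000]
  [   0.0889     1.1556]
The output multiplier for sector j is the column-j sum of the Leontief inverse (I − A)⁻¹ = adj(I−A) / det(I−A).
Column 1 of adj(I−A): (0.90, 0.05); det(I−A) = 0.5625.
m_1 = (0.90 + 0.05) / 0.5625 = 0.95 / 0.5625 ≈ 1.689.

m_1 = 1.689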